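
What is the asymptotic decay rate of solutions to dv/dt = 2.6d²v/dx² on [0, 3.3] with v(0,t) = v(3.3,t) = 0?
Eigenvalues: λₙ = 2.6n²π²/3.3².
First three modes:
  n=1: λ₁ = 2.6π²/3.3² ≈ 2.356
  n=2: λ₂ = 10.4π²/3.3² ≈ 9.426 (4× faster decay)
  n=3: λ₃ = 23.4π²/3.3² ≈ 21.207 (9× faster decay)
As t → ∞, higher modes decay exponentially faster. The n=1 mode dominates: v ~ c₁ sin(πx/3.3) e^{-λ₁t}.
Decay rate: λ₁ = 2.6π²/3.3² ≈ 2.356.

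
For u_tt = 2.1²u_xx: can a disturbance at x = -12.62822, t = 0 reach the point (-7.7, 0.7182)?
No. The domain of dependence is [-9.20822, -6.19178], and -12.62822 is outside this interval.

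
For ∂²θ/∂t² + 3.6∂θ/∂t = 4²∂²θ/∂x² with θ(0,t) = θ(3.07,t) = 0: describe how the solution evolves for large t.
θ → 0. Damping (γ=3.6) dissipates energy; oscillations decay exponentially.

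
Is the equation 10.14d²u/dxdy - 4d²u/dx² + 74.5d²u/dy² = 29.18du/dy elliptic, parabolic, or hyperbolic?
Rewriting in standard form: -4d²u/dx² + 10.14d²u/dxdy + 74.5d²u/dy² - 29.18du/dy = 0. Computing B² - 4AC with A = -4, B = 10.14, C = 74.5: discriminant = 1294.8196 (positive). Answer: hyperbolic.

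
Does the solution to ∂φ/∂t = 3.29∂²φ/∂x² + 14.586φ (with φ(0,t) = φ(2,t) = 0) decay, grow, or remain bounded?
φ grows unboundedly. Reaction dominates diffusion (r=14.586 > κπ²/L²≈8.12); solution grows exponentially.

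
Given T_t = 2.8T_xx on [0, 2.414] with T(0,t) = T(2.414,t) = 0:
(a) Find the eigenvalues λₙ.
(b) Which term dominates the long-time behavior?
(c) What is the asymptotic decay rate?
Eigenvalues: λₙ = 2.8n²π²/2.414².
First three modes:
  n=1: λ₁ = 2.8π²/2.414² ≈ 4.742
  n=2: λ₂ = 11.2π²/2.414² ≈ 18.969 (4× faster decay)
  n=3: λ₃ = 25.2π²/2.414² ≈ 42.68 (9× faster decay)
As t → ∞, higher modes decay exponentially faster. The n=1 mode dominates: T ~ c₁ sin(πx/2.414) e^{-λ₁t}.
Decay rate: λ₁ = 2.8π²/2.414² ≈ 4.742.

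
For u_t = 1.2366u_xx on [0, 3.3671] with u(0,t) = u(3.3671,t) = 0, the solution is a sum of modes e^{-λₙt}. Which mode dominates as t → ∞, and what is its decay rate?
Eigenvalues: λₙ = 1.2366n²π²/3.3671².
First three modes:
  n=1: λ₁ = 1.2366π²/3.3671² ≈ 1.077
  n=2: λ₂ = 4.9464π²/3.3671² ≈ 4.306 (4× faster decay)
  n=3: λ₃ = 11.1294π²/3.3671² ≈ 9.689 (9× faster decay)
As t → ∞, higher modes decay exponentially faster. The n=1 mode dominates: u ~ c₁ sin(πx/3.3671) e^{-λ₁t}.
Decay rate: λ₁ = 1.2366π²/3.3671² ≈ 1.077.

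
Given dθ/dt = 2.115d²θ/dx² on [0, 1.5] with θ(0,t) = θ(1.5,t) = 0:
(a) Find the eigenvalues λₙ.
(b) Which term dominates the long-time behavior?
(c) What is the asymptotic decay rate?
Eigenvalues: λₙ = 2.115n²π²/1.5².
First three modes:
  n=1: λ₁ = 2.115π²/1.5² ≈ 9.277
  n=2: λ₂ = 8.46π²/1.5² ≈ 37.11 (4× faster decay)
  n=3: λ₃ = 19.035π²/1.5² ≈ 83.497 (9× faster decay)
As t → ∞, higher modes decay exponentially faster. The n=1 mode dominates: θ ~ c₁ sin(πx/1.5) e^{-λ₁t}.
Decay rate: λ₁ = 2.115π²/1.5² ≈ 9.277.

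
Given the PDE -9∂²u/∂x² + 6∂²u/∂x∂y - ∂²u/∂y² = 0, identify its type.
The second-order coefficients are A = -9, B = 6, C = -1. Since B² - 4AC = 0 = 0, this is a parabolic PDE.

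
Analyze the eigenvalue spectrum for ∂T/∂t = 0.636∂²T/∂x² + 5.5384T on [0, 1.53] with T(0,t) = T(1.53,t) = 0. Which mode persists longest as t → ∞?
Eigenvalues: λₙ = 0.636n²π²/1.53² - 5.5384.
First three modes:
  n=1: λ₁ = 0.636π²/1.53² - 5.5384 ≈ -2.857
  n=2: λ₂ = 2.544π²/1.53² - 5.5384 ≈ 5.188
  n=3: λ₃ = 5.724π²/1.53² - 5.5384 ≈ 18.595
Since 0.636π²/1.53² ≈ 2.681 < 5.5384, λ₁ < 0.
The n=1 mode grows fastest (−λₙ is largest for n=1) → dominates.
Asymptotic: T ~ c₁ sin(πx/1.53) e^{2.857t} (exponential growth at rate −λ₁ ≈ 2.857).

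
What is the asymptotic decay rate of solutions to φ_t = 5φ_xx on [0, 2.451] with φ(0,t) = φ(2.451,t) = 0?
Eigenvalues: λₙ = 5n²π²/2.451².
First three modes:
  n=1: λ₁ = 5π²/2.451² ≈ 8.215
  n=2: λ₂ = 20π²/2.451² ≈ 32.858 (4× faster decay)
  n=3: λ₃ = 45π²/2.451² ≈ 73.931 (9× faster decay)
As t → ∞, higher modes decay exponentially faster. The n=1 mode dominates: φ ~ c₁ sin(πx/2.451) e^{-λ₁t}.
Decay rate: λ₁ = 5π²/2.451² ≈ 8.215.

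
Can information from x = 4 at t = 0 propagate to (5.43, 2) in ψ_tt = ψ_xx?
Yes. The domain of dependence is [3.43, 7.43], and 4 ∈ [3.43, 7.43].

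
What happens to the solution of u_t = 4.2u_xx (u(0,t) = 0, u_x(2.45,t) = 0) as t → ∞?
u → 0. Heat escapes through the Dirichlet boundary.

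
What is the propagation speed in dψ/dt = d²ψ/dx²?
Infinite. The heat equation is parabolic, not hyperbolic, so disturbances propagate instantly.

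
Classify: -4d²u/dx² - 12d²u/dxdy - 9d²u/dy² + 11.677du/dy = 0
Parabolic (discriminant = 0).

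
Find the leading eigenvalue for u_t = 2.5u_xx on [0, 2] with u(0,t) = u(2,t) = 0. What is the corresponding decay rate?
Eigenvalues: λₙ = 2.5n²π²/2².
First three modes:
  n=1: λ₁ = 2.5π²/2² ≈ 6.169
  n=2: λ₂ = 10π²/2² ≈ 24.674 (4× faster decay)
  n=3: λ₃ = 22.5π²/2² ≈ 55.517 (9× faster decay)
As t → ∞, higher modes decay exponentially faster. The n=1 mode dominates: u ~ c₁ sin(πx/2) e^{-λ₁t}.
Decay rate: λ₁ = 2.5π²/2² ≈ 6.169.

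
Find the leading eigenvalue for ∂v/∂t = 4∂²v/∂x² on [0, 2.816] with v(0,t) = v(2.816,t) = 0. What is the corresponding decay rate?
Eigenvalues: λₙ = 4n²π²/2.816².
First three modes:
  n=1: λ₁ = 4π²/2.816² ≈ 4.978
  n=2: λ₂ = 16π²/2.816² ≈ 19.914 (4× faster decay)
  n=3: λ₃ = 36π²/2.816² ≈ 44.806 (9× faster decay)
As t → ∞, higher modes decay exponentially faster. The n=1 mode dominates: v ~ c₁ sin(πx/2.816) e^{-λ₁t}.
Decay rate: λ₁ = 4π²/2.816² ≈ 4.978.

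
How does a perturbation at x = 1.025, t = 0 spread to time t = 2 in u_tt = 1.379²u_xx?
Domain of influence: [-1.733, 3.783]. Data at x = 1.025 spreads outward at speed 1.379.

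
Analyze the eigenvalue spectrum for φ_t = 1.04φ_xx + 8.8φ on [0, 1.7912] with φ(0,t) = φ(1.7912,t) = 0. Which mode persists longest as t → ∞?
Eigenvalues: λₙ = 1.04n²π²/1.7912² - 8.8.
First three modes:
  n=1: λ₁ = 1.04π²/1.7912² - 8.8 ≈ -5.601
  n=2: λ₂ = 4.16π²/1.7912² - 8.8 ≈ 3.997
  n=3: λ₃ = 9.36π²/1.7912² - 8.8 ≈ 19.993
Since 1.04π²/1.7912² ≈ 3.199 < 8.8, λ₁ < 0.
The n=1 mode grows fastest (−λₙ is largest for n=1) → dominates.
Asymptotic: φ ~ c₁ sin(πx/1.7912) e^{5.601t} (exponential growth at rate −λ₁ ≈ 5.601).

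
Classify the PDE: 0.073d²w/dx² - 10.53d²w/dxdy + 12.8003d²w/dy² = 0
A = 0.073, B = -10.53, C = 12.8003. Discriminant B² - 4AC = 107.1432124. Since 107.1432124 > 0, hyperbolic.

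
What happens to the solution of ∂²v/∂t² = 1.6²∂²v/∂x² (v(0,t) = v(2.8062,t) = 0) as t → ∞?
v oscillates (no decay). Energy is conserved; the solution oscillates indefinitely as standing waves.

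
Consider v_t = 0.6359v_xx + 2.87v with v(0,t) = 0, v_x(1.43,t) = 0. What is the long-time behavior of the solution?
As t → ∞, v grows unboundedly. Reaction dominates diffusion (r=2.87 > κπ²/(4L²)≈0.77); solution grows exponentially.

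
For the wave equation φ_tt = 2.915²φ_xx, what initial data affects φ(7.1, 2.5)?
Domain of dependence: [-0.1875, 14.3875]. Signals travel at speed 2.915, so data within |x - 7.1| ≤ 2.915·2.5 = 7.2875 can reach the point.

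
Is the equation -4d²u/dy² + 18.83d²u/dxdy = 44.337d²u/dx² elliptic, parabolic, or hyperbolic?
Rewriting in standard form: -44.337d²u/dx² + 18.83d²u/dxdy - 4d²u/dy² = 0. Computing B² - 4AC with A = -44.337, B = 18.83, C = -4: discriminant = -354.8231 (negative). Answer: elliptic.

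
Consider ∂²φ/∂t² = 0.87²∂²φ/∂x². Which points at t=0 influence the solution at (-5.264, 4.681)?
Domain of dependence: [-9.33647, -1.19153]. Signals travel at speed 0.87, so data within |x - -5.264| ≤ 0.87·4.681 = 4.07247 can reach the point.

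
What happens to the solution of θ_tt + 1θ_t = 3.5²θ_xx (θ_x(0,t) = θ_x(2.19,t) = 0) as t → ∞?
θ → constant (steady state). Damping (γ=1) dissipates the nonconstant modes; with Neumann BCs the spatial average obeys M''+γM'=0 and tends to a finite limit.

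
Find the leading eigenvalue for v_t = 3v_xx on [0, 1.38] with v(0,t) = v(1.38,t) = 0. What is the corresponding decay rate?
Eigenvalues: λₙ = 3n²π²/1.38².
First three modes:
  n=1: λ₁ = 3π²/1.38² ≈ 15.548
  n=2: λ₂ = 12π²/1.38² ≈ 62.19 (4× faster decay)
  n=3: λ₃ = 27π²/1.38² ≈ 139.928 (9× faster decay)
As t → ∞, higher modes decay exponentially faster. The n=1 mode dominates: v ~ c₁ sin(πx/1.38) e^{-λ₁t}.
Decay rate: λ₁ = 3π²/1.38² ≈ 15.548.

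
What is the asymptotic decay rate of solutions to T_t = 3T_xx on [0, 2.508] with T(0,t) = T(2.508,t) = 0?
Eigenvalues: λₙ = 3n²π²/2.508².
First three modes:
  n=1: λ₁ = 3π²/2.508² ≈ 4.707
  n=2: λ₂ = 12π²/2.508² ≈ 18.829 (4× faster decay)
  n=3: λ₃ = 27π²/2.508² ≈ 42.365 (9× faster decay)
As t → ∞, higher modes decay exponentially faster. The n=1 mode dominates: T ~ c₁ sin(πx/2.508) e^{-λ₁t}.
Decay rate: λ₁ = 3π²/2.508² ≈ 4.707.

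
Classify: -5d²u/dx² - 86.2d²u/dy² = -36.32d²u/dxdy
Rewriting in standard form: -5d²u/dx² + 36.32d²u/dxdy - 86.2d²u/dy² = 0. Elliptic (discriminant = -404.8576).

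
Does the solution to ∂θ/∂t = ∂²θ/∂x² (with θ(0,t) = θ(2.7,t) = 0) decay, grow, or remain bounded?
θ → 0. Heat diffuses out through both boundaries.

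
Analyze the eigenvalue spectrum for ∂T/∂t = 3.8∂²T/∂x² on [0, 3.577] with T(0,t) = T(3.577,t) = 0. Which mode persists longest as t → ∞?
Eigenvalues: λₙ = 3.8n²π²/3.577².
First three modes:
  n=1: λ₁ = 3.8π²/3.577² ≈ 2.931
  n=2: λ₂ = 15.2π²/3.577² ≈ 11.725 (4× faster decay)
  n=3: λ₃ = 34.2π²/3.577² ≈ 26.381 (9× faster decay)
As t → ∞, higher modes decay exponentially faster. The n=1 mode dominates: T ~ c₁ sin(πx/3.577) e^{-λ₁t}.
Decay rate: λ₁ = 3.8π²/3.577² ≈ 2.931.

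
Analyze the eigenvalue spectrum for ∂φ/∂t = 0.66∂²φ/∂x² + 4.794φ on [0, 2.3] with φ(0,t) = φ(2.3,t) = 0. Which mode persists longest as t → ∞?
Eigenvalues: λₙ = 0.66n²π²/2.3² - 4.794.
First three modes:
  n=1: λ₁ = 0.66π²/2.3² - 4.794 ≈ -3.563
  n=2: λ₂ = 2.64π²/2.3² - 4.794 ≈ 0.131
  n=3: λ₃ = 5.94π²/2.3² - 4.794 ≈ 6.288
Since 0.66π²/2.3² ≈ 1.231 < 4.794, λ₁ < 0.
The n=1 mode grows fastest (−λₙ is largest for n=1) → dominates.
Asymptotic: φ ~ c₁ sin(πx/2.3) e^{3.563t} (exponential growth at rate −λ₁ ≈ 3.563).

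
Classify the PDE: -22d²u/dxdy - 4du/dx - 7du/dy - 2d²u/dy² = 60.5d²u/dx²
Rewriting in standard form: -60.5d²u/dx² - 22d²u/dxdy - 2d²u/dy² - 4du/dx - 7du/dy = 0. A = -60.5, B = -22, C = -2. Discriminant B² - 4AC = 0. Since 0 = 0, parabolic.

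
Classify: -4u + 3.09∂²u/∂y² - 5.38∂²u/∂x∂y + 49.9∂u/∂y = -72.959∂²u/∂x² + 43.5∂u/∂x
Rewriting in standard form: 72.959∂²u/∂x² - 5.38∂²u/∂x∂y + 3.09∂²u/∂y² - 43.5∂u/∂x + 49.9∂u/∂y - 4u = 0. Elliptic (discriminant = -872.82884).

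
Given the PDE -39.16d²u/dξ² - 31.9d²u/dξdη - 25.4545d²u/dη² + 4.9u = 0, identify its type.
The second-order coefficients are A = -39.16, B = -31.9, C = -25.4545. Since B² - 4AC = -2969.58288 < 0, this is an elliptic PDE.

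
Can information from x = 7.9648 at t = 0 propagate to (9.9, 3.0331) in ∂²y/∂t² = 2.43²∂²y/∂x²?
Yes. The domain of dependence is [2.529567, 17.270433], and 7.9648 ∈ [2.529567, 17.270433].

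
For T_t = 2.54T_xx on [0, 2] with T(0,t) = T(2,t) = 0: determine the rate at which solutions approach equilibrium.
Eigenvalues: λₙ = 2.54n²π²/2².
First three modes:
  n=1: λ₁ = 2.54π²/2² ≈ 6.267
  n=2: λ₂ = 10.16π²/2² ≈ 25.069 (4× faster decay)
  n=3: λ₃ = 22.86π²/2² ≈ 56.405 (9× faster decay)
As t → ∞, higher modes decay exponentially faster. The n=1 mode dominates: T ~ c₁ sin(πx/2) e^{-λ₁t}.
Decay rate: λ₁ = 2.54π²/2² ≈ 6.267.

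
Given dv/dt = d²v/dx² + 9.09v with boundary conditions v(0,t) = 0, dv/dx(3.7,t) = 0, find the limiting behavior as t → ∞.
v grows unboundedly. Reaction dominates diffusion (r=9.09 > κπ²/(4L²)≈0.18); solution grows exponentially.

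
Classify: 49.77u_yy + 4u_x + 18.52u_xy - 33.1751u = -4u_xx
Rewriting in standard form: 4u_xx + 18.52u_xy + 49.77u_yy + 4u_x - 33.1751u = 0. Elliptic (discriminant = -453.3296).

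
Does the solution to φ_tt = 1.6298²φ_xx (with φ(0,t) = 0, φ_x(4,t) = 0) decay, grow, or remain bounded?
φ oscillates (no decay). Energy is conserved; the solution oscillates indefinitely as standing waves.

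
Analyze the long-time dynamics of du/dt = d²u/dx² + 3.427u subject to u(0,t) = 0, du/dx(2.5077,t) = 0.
Long-time behavior: u grows unboundedly. Reaction dominates diffusion (r=3.427 > κπ²/(4L²)≈0.39); solution grows exponentially.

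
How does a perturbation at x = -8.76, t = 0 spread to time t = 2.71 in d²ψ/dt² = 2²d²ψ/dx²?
Domain of influence: [-14.18, -3.34]. Data at x = -8.76 spreads outward at speed 2.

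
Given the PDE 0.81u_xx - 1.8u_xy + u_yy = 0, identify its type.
The second-order coefficients are A = 0.81, B = -1.8, C = 1. Since B² - 4AC = 0 = 0, this is a parabolic PDE.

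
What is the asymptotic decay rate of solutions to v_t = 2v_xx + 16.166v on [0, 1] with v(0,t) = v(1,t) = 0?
Eigenvalues: λₙ = 2n²π²/1² - 16.166.
First three modes:
  n=1: λ₁ = 2π² - 16.166 ≈ 3.573
  n=2: λ₂ = 8π² - 16.166 ≈ 62.791
  n=3: λ₃ = 18π² - 16.166 ≈ 161.487
Since 2π² ≈ 19.739 > 16.166, all λₙ > 0.
The n=1 mode decays slowest → dominates as t → ∞.
Asymptotic: v ~ c₁ sin(πx/1) e^{-λ₁t} with decay rate λ₁ ≈ 3.573.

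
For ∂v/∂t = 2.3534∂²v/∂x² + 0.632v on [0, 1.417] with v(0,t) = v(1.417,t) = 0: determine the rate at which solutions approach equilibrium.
Eigenvalues: λₙ = 2.3534n²π²/1.417² - 0.632.
First three modes:
  n=1: λ₁ = 2.3534π²/1.417² - 0.632 ≈ 10.936
  n=2: λ₂ = 9.4136π²/1.417² - 0.632 ≈ 45.64
  n=3: λ₃ = 21.1806π²/1.417² - 0.632 ≈ 103.479
Since 2.3534π²/1.417² ≈ 11.568 > 0.632, all λₙ > 0.
The n=1 mode decays slowest → dominates as t → ∞.
Asymptotic: v ~ c₁ sin(πx/1.417) e^{-λ₁t} with decay rate λ₁ ≈ 10.936.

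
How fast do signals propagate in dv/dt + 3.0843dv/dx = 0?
Speed = 3.0843. Information travels along x - 3.0843t = const (rightward).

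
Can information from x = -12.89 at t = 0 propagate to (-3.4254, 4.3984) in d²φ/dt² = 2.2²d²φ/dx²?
Yes. The domain of dependence is [-13.10188, 6.25108], and -12.89 ∈ [-13.10188, 6.25108].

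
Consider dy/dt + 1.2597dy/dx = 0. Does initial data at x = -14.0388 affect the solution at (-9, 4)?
Yes. The characteristic through (-9, 4) passes through x = -14.0388.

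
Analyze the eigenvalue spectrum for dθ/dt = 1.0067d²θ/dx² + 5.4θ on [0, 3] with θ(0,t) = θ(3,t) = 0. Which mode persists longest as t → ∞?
Eigenvalues: λₙ = 1.0067n²π²/3² - 5.4.
First three modes:
  n=1: λ₁ = 1.0067π²/3² - 5.4 ≈ -4.296
  n=2: λ₂ = 4.0268π²/3² - 5.4 ≈ -0.984
  n=3: λ₃ = 9.0603π²/3² - 5.4 ≈ 4.536
Since 1.0067π²/3² ≈ 1.104 < 5.4, λ₁ < 0.
The n=1 mode grows fastest (−λₙ is largest for n=1) → dominates.
Asymptotic: θ ~ c₁ sin(πx/3) e^{4.296t} (exponential growth at rate −λ₁ ≈ 4.296).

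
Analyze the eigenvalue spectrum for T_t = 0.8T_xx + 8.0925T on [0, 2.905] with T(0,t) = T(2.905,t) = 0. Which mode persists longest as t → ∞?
Eigenvalues: λₙ = 0.8n²π²/2.905² - 8.0925.
First three modes:
  n=1: λ₁ = 0.8π²/2.905² - 8.0925 ≈ -7.157
  n=2: λ₂ = 3.2π²/2.905² - 8.0925 ≈ -4.35
  n=3: λ₃ = 7.2π²/2.905² - 8.0925 ≈ 0.328
Since 0.8π²/2.905² ≈ 0.936 < 8.0925, λ₁ < 0.
The n=1 mode grows fastest (−λₙ is largest for n=1) → dominates.
Asymptotic: T ~ c₁ sin(πx/2.905) e^{7.157t} (exponential growth at rate −λ₁ ≈ 7.157).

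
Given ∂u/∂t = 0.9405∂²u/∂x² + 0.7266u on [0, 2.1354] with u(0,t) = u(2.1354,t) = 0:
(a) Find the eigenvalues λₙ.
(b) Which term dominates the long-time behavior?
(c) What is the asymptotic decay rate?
Eigenvalues: λₙ = 0.9405n²π²/2.1354² - 0.7266.
First three modes:
  n=1: λ₁ = 0.9405π²/2.1354² - 0.7266 ≈ 1.309
  n=2: λ₂ = 3.762π²/2.1354² - 0.7266 ≈ 7.416
  n=3: λ₃ = 8.4645π²/2.1354² - 0.7266 ≈ 17.594
Since 0.9405π²/2.1354² ≈ 2.036 > 0.7266, all λₙ > 0.
The n=1 mode decays slowest → dominates as t → ∞.
Asymptotic: u ~ c₁ sin(πx/2.1354) e^{-λ₁t} with decay rate λ₁ ≈ 1.309.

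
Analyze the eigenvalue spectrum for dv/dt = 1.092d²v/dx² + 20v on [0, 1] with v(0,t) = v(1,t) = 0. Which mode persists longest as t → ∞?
Eigenvalues: λₙ = 1.092n²π²/1² - 20.
First three modes:
  n=1: λ₁ = 1.092π² - 20 ≈ -9.222
  n=2: λ₂ = 4.368π² - 20 ≈ 23.11
  n=3: λ₃ = 9.828π² - 20 ≈ 76.998
Since 1.092π² ≈ 10.778 < 20, λ₁ < 0.
The n=1 mode grows fastest (−λₙ is largest for n=1) → dominates.
Asymptotic: v ~ c₁ sin(πx/1) e^{9.222t} (exponential growth at rate −λ₁ ≈ 9.222).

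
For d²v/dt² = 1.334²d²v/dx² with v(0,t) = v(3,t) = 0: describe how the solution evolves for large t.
v oscillates (no decay). Energy is conserved; the solution oscillates indefinitely as standing waves.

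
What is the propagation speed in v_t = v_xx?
Infinite. The heat equation is parabolic, not hyperbolic, so disturbances propagate instantly.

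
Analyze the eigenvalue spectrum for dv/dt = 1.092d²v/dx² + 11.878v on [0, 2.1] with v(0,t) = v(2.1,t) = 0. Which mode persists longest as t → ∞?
Eigenvalues: λₙ = 1.092n²π²/2.1² - 11.878.
First three modes:
  n=1: λ₁ = 1.092π²/2.1² - 11.878 ≈ -9.434
  n=2: λ₂ = 4.368π²/2.1² - 11.878 ≈ -2.102
  n=3: λ₃ = 9.828π²/2.1² - 11.878 ≈ 10.117
Since 1.092π²/2.1² ≈ 2.444 < 11.878, λ₁ < 0.
The n=1 mode grows fastest (−λₙ is largest for n=1) → dominates.
Asymptotic: v ~ c₁ sin(πx/2.1) e^{9.434t} (exponential growth at rate −λ₁ ≈ 9.434).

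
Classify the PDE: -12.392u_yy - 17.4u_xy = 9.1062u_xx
Rewriting in standard form: -9.1062u_xx - 17.4u_xy - 12.392u_yy = 0. A = -9.1062, B = -17.4, C = -12.392. Discriminant B² - 4AC = -148.6161216. Since -148.6161216 < 0, elliptic.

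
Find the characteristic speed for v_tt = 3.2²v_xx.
Speed = 3.2. Information travels along characteristics x = x₀ ± 3.2t.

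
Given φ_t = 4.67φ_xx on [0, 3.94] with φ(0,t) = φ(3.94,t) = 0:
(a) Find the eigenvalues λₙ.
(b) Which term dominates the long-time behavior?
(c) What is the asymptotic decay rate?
Eigenvalues: λₙ = 4.67n²π²/3.94².
First three modes:
  n=1: λ₁ = 4.67π²/3.94² ≈ 2.969
  n=2: λ₂ = 18.68π²/3.94² ≈ 11.876 (4× faster decay)
  n=3: λ₃ = 42.03π²/3.94² ≈ 26.722 (9× faster decay)
As t → ∞, higher modes decay exponentially faster. The n=1 mode dominates: φ ~ c₁ sin(πx/3.94) e^{-λ₁t}.
Decay rate: λ₁ = 4.67π²/3.94² ≈ 2.969.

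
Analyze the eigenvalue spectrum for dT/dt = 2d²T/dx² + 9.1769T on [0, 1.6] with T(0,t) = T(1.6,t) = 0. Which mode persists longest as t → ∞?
Eigenvalues: λₙ = 2n²π²/1.6² - 9.1769.
First three modes:
  n=1: λ₁ = 2π²/1.6² - 9.1769 ≈ -1.466
  n=2: λ₂ = 8π²/1.6² - 9.1769 ≈ 21.666
  n=3: λ₃ = 18π²/1.6² - 9.1769 ≈ 60.219
Since 2π²/1.6² ≈ 7.711 < 9.1769, λ₁ < 0.
The n=1 mode grows fastest (−λₙ is largest for n=1) → dominates.
Asymptotic: T ~ c₁ sin(πx/1.6) e^{1.466t} (exponential growth at rate −λ₁ ≈ 1.466).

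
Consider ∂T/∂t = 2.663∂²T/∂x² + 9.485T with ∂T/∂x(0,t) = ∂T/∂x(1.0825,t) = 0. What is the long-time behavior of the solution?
As t → ∞, T grows unboundedly. With Neumann BCs the constant mode has diffusion eigenvalue 0, so any r > 0 makes it grow like e^(9.485t); solution grows exponentially.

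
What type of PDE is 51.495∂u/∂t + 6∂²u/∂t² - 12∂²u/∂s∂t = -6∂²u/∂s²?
Rewriting in standard form: 6∂²u/∂s² - 12∂²u/∂s∂t + 6∂²u/∂t² + 51.495∂u/∂t = 0. With A = 6, B = -12, C = 6, the discriminant is 0. This is a parabolic PDE.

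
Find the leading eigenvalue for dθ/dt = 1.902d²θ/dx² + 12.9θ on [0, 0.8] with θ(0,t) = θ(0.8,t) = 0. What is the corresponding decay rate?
Eigenvalues: λₙ = 1.902n²π²/0.8² - 12.9.
First three modes:
  n=1: λ₁ = 1.902π²/0.8² - 12.9 ≈ 16.431
  n=2: λ₂ = 7.608π²/0.8² - 12.9 ≈ 104.425
  n=3: λ₃ = 17.118π²/0.8² - 12.9 ≈ 251.081
Since 1.902π²/0.8² ≈ 29.331 > 12.9, all λₙ > 0.
The n=1 mode decays slowest → dominates as t → ∞.
Asymptotic: θ ~ c₁ sin(πx/0.8) e^{-λ₁t} with decay rate λ₁ ≈ 16.431.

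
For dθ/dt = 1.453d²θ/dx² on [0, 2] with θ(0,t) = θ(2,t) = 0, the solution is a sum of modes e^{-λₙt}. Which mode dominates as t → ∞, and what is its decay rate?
Eigenvalues: λₙ = 1.453n²π²/2².
First three modes:
  n=1: λ₁ = 1.453π²/2² ≈ 3.585
  n=2: λ₂ = 5.812π²/2² ≈ 14.341 (4× faster decay)
  n=3: λ₃ = 13.077π²/2² ≈ 32.266 (9× faster decay)
As t → ∞, higher modes decay exponentially faster. The n=1 mode dominates: θ ~ c₁ sin(πx/2) e^{-λ₁t}.
Decay rate: λ₁ = 1.453π²/2² ≈ 3.585.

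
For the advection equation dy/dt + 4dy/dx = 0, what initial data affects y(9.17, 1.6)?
A single point: x = 2.77. The characteristic through (9.17, 1.6) is x - 4t = const, so x = 9.17 - 4·1.6 = 2.77.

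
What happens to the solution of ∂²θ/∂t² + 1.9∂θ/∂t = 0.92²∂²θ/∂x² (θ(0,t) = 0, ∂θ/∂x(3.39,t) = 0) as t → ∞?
θ → 0. Damping (γ=1.9) dissipates energy; oscillations decay exponentially.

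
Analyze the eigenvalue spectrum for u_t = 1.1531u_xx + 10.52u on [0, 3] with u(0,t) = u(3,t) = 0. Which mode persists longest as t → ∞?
Eigenvalues: λₙ = 1.1531n²π²/3² - 10.52.
First three modes:
  n=1: λ₁ = 1.1531π²/3² - 10.52 ≈ -9.255
  n=2: λ₂ = 4.6124π²/3² - 10.52 ≈ -5.462
  n=3: λ₃ = 10.3779π²/3² - 10.52 ≈ 0.861
Since 1.1531π²/3² ≈ 1.265 < 10.52, λ₁ < 0.
The n=1 mode grows fastest (−λₙ is largest for n=1) → dominates.
Asymptotic: u ~ c₁ sin(πx/3) e^{9.255t} (exponential growth at rate −λ₁ ≈ 9.255).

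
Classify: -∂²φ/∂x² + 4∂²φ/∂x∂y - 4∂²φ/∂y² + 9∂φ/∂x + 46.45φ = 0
Parabolic (discriminant = 0).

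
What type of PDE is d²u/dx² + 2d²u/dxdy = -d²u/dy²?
Rewriting in standard form: d²u/dx² + 2d²u/dxdy + d²u/dy² = 0. With A = 1, B = 2, C = 1, the discriminant is 0. This is a parabolic PDE.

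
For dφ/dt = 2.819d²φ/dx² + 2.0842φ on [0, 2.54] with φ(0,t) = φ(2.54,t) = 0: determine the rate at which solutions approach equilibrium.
Eigenvalues: λₙ = 2.819n²π²/2.54² - 2.0842.
First three modes:
  n=1: λ₁ = 2.819π²/2.54² - 2.0842 ≈ 2.228
  n=2: λ₂ = 11.276π²/2.54² - 2.0842 ≈ 15.166
  n=3: λ₃ = 25.371π²/2.54² - 2.0842 ≈ 36.728
Since 2.819π²/2.54² ≈ 4.312 > 2.0842, all λₙ > 0.
The n=1 mode decays slowest → dominates as t → ∞.
Asymptotic: φ ~ c₁ sin(πx/2.54) e^{-λ₁t} with decay rate λ₁ ≈ 2.228.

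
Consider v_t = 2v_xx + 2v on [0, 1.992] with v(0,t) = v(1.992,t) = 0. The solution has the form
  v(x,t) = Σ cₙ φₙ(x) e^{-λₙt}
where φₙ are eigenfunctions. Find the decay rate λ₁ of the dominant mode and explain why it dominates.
Eigenvalues: λₙ = 2n²π²/1.992² - 2.
First three modes:
  n=1: λ₁ = 2π²/1.992² - 2 ≈ 2.975
  n=2: λ₂ = 8π²/1.992² - 2 ≈ 17.898
  n=3: λ₃ = 18π²/1.992² - 2 ≈ 42.771
Since 2π²/1.992² ≈ 4.975 > 2, all λₙ > 0.
The n=1 mode decays slowest → dominates as t → ∞.
Asymptotic: v ~ c₁ sin(πx/1.992) e^{-λ₁t} with decay rate λ₁ ≈ 2.975.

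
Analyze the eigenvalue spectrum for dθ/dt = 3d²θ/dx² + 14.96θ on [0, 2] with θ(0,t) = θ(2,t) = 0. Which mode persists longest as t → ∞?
Eigenvalues: λₙ = 3n²π²/2² - 14.96.
First three modes:
  n=1: λ₁ = 3π²/2² - 14.96 ≈ -7.558
  n=2: λ₂ = 12π²/2² - 14.96 ≈ 14.649
  n=3: λ₃ = 27π²/2² - 14.96 ≈ 51.66
Since 3π²/2² ≈ 7.402 < 14.96, λ₁ < 0.
The n=1 mode grows fastest (−λₙ is largest for n=1) → dominates.
Asymptotic: θ ~ c₁ sin(πx/2) e^{7.558t} (exponential growth at rate −λ₁ ≈ 7.558).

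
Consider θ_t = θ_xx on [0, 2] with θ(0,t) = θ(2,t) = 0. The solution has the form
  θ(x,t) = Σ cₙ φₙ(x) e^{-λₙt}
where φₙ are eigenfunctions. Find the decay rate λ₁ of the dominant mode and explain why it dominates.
Eigenvalues: λₙ = n²π²/2².
First three modes:
  n=1: λ₁ = π²/2² ≈ 2.467
  n=2: λ₂ = 4π²/2² ≈ 9.87 (4× faster decay)
  n=3: λ₃ = 9π²/2² ≈ 22.207 (9× faster decay)
As t → ∞, higher modes decay exponentially faster. The n=1 mode dominates: θ ~ c₁ sin(πx/2) e^{-λ₁t}.
Decay rate: λ₁ = π²/2² ≈ 2.467.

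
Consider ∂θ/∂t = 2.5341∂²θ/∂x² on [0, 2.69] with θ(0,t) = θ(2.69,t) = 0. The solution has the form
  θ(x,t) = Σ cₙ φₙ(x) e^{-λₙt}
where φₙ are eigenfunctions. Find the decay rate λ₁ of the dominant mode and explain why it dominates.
Eigenvalues: λₙ = 2.5341n²π²/2.69².
First three modes:
  n=1: λ₁ = 2.5341π²/2.69² ≈ 3.456
  n=2: λ₂ = 10.1364π²/2.69² ≈ 13.825 (4× faster decay)
  n=3: λ₃ = 22.8069π²/2.69² ≈ 31.107 (9× faster decay)
As t → ∞, higher modes decay exponentially faster. The n=1 mode dominates: θ ~ c₁ sin(πx/2.69) e^{-λ₁t}.
Decay rate: λ₁ = 2.5341π²/2.69² ≈ 3.456.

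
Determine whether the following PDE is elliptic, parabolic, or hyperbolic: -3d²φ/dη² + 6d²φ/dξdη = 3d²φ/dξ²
Rewriting in standard form: -3d²φ/dξ² + 6d²φ/dξdη - 3d²φ/dη² = 0. Coefficients: A = -3, B = 6, C = -3. B² - 4AC = 0, which is zero, so the equation is parabolic.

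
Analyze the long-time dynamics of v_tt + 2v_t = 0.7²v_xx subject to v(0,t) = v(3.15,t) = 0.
Long-time behavior: v → 0. Damping (γ=2) dissipates energy; oscillations decay exponentially.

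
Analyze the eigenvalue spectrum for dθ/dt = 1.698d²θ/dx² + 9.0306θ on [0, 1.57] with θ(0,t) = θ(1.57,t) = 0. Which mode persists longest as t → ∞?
Eigenvalues: λₙ = 1.698n²π²/1.57² - 9.0306.
First three modes:
  n=1: λ₁ = 1.698π²/1.57² - 9.0306 ≈ -2.232
  n=2: λ₂ = 6.792π²/1.57² - 9.0306 ≈ 18.165
  n=3: λ₃ = 15.282π²/1.57² - 9.0306 ≈ 52.159
Since 1.698π²/1.57² ≈ 6.799 < 9.0306, λ₁ < 0.
The n=1 mode grows fastest (−λₙ is largest for n=1) → dominates.
Asymptotic: θ ~ c₁ sin(πx/1.57) e^{2.232t} (exponential growth at rate −λ₁ ≈ 2.232).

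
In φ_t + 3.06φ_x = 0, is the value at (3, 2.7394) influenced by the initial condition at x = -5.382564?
Yes. The characteristic through (3, 2.7394) passes through x = -5.382564.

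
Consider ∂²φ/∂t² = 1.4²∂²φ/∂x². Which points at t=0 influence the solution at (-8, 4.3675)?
Domain of dependence: [-14.1145, -1.8855]. Signals travel at speed 1.4, so data within |x - -8| ≤ 1.4·4.3675 = 6.1145 can reach the point.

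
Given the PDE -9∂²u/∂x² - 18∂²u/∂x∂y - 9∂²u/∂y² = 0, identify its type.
The second-order coefficients are A = -9, B = -18, C = -9. Since B² - 4AC = 0 = 0, this is a parabolic PDE.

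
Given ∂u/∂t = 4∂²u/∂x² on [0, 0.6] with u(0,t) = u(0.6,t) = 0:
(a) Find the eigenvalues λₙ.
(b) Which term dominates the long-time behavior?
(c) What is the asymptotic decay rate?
Eigenvalues: λₙ = 4n²π²/0.6².
First three modes:
  n=1: λ₁ = 4π²/0.6² ≈ 109.662
  n=2: λ₂ = 16π²/0.6² ≈ 438.649 (4× faster decay)
  n=3: λ₃ = 36π²/0.6² ≈ 986.96 (9× faster decay)
As t → ∞, higher modes decay exponentially faster. The n=1 mode dominates: u ~ c₁ sin(πx/0.6) e^{-λ₁t}.
Decay rate: λ₁ = 4π²/0.6² ≈ 109.662.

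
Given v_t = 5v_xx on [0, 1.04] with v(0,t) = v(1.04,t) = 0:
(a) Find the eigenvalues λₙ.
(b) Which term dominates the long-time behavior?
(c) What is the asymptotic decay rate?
Eigenvalues: λₙ = 5n²π²/1.04².
First three modes:
  n=1: λ₁ = 5π²/1.04² ≈ 45.625
  n=2: λ₂ = 20π²/1.04² ≈ 182.5 (4× faster decay)
  n=3: λ₃ = 45π²/1.04² ≈ 410.625 (9× faster decay)
As t → ∞, higher modes decay exponentially faster. The n=1 mode dominates: v ~ c₁ sin(πx/1.04) e^{-λ₁t}.
Decay rate: λ₁ = 5π²/1.04² ≈ 45.625.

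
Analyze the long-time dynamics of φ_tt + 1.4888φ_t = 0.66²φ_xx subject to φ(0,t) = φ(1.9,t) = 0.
Long-time behavior: φ → 0. Damping (γ=1.4888) dissipates energy; oscillations decay exponentially.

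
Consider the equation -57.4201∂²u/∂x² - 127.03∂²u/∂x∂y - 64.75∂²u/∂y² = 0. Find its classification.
Hyperbolic. (A = -57.4201, B = -127.03, C = -64.75 gives B² - 4AC = 1264.815.)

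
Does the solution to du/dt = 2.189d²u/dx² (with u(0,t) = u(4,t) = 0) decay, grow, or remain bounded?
u → 0. Heat diffuses out through both boundaries.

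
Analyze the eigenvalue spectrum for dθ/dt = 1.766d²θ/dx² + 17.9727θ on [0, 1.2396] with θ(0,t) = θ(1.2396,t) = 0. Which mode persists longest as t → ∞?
Eigenvalues: λₙ = 1.766n²π²/1.2396² - 17.9727.
First three modes:
  n=1: λ₁ = 1.766π²/1.2396² - 17.9727 ≈ -6.63
  n=2: λ₂ = 7.064π²/1.2396² - 17.9727 ≈ 27.399
  n=3: λ₃ = 15.894π²/1.2396² - 17.9727 ≈ 84.114
Since 1.766π²/1.2396² ≈ 11.343 < 17.9727, λ₁ < 0.
The n=1 mode grows fastest (−λₙ is largest for n=1) → dominates.
Asymptotic: θ ~ c₁ sin(πx/1.2396) e^{6.63t} (exponential growth at rate −λ₁ ≈ 6.63).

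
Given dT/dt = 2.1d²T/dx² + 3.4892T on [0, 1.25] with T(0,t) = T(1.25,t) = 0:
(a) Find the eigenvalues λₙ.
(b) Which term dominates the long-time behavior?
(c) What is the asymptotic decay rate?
Eigenvalues: λₙ = 2.1n²π²/1.25² - 3.4892.
First three modes:
  n=1: λ₁ = 2.1π²/1.25² - 3.4892 ≈ 9.776
  n=2: λ₂ = 8.4π²/1.25² - 3.4892 ≈ 49.57
  n=3: λ₃ = 18.9π²/1.25² - 3.4892 ≈ 115.894
Since 2.1π²/1.25² ≈ 13.265 > 3.4892, all λₙ > 0.
The n=1 mode decays slowest → dominates as t → ∞.
Asymptotic: T ~ c₁ sin(πx/1.25) e^{-λ₁t} with decay rate λ₁ ≈ 9.776.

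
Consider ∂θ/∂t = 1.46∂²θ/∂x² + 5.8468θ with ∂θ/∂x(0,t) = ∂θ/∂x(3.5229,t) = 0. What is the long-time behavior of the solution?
As t → ∞, θ grows unboundedly. With Neumann BCs the constant mode has diffusion eigenvalue 0, so any r > 0 makes it grow like e^(5.8468t); solution grows exponentially.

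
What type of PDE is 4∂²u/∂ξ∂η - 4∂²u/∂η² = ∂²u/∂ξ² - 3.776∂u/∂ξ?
Rewriting in standard form: -∂²u/∂ξ² + 4∂²u/∂ξ∂η - 4∂²u/∂η² + 3.776∂u/∂ξ = 0. With A = -1, B = 4, C = -4, the discriminant is 0. This is a parabolic PDE.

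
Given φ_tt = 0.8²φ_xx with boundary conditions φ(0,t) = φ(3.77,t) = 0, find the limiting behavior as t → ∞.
φ oscillates (no decay). Energy is conserved; the solution oscillates indefinitely as standing waves.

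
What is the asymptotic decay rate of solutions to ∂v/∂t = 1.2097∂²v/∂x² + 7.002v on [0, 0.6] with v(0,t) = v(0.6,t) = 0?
Eigenvalues: λₙ = 1.2097n²π²/0.6² - 7.002.
First three modes:
  n=1: λ₁ = 1.2097π²/0.6² - 7.002 ≈ 26.163
  n=2: λ₂ = 4.8388π²/0.6² - 7.002 ≈ 125.656
  n=3: λ₃ = 10.8873π²/0.6² - 7.002 ≈ 291.48
Since 1.2097π²/0.6² ≈ 33.165 > 7.002, all λₙ > 0.
The n=1 mode decays slowest → dominates as t → ∞.
Asymptotic: v ~ c₁ sin(πx/0.6) e^{-λ₁t} with decay rate λ₁ ≈ 26.163.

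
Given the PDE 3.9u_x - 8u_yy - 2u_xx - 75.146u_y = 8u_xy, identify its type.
Rewriting in standard form: -2u_xx - 8u_xy - 8u_yy + 3.9u_x - 75.146u_y = 0. The second-order coefficients are A = -2, B = -8, C = -8. Since B² - 4AC = 0 = 0, this is a parabolic PDE.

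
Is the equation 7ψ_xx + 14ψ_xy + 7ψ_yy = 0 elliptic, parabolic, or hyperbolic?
Computing B² - 4AC with A = 7, B = 14, C = 7: discriminant = 0 (zero). Answer: parabolic.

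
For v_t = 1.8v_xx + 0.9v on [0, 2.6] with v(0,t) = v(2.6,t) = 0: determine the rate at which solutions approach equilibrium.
Eigenvalues: λₙ = 1.8n²π²/2.6² - 0.9.
First three modes:
  n=1: λ₁ = 1.8π²/2.6² - 0.9 ≈ 1.728
  n=2: λ₂ = 7.2π²/2.6² - 0.9 ≈ 9.612
  n=3: λ₃ = 16.2π²/2.6² - 0.9 ≈ 22.752
Since 1.8π²/2.6² ≈ 2.628 > 0.9, all λₙ > 0.
The n=1 mode decays slowest → dominates as t → ∞.
Asymptotic: v ~ c₁ sin(πx/2.6) e^{-λ₁t} with decay rate λ₁ ≈ 1.728.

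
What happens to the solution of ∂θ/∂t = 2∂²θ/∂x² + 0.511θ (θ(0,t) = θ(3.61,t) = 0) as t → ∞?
θ → 0. Diffusion dominates reaction (r=0.511 < κπ²/L²≈1.51); solution decays.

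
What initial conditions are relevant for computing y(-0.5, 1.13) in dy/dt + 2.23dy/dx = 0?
A single point: x = -3.0199. The characteristic through (-0.5, 1.13) is x - 2.23t = const, so x = -0.5 - 2.23·1.13 = -3.0199.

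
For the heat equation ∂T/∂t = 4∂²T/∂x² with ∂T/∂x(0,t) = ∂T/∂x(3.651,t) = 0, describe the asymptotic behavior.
T → constant (steady state). Heat is conserved (no flux at boundaries); solution approaches the spatial average.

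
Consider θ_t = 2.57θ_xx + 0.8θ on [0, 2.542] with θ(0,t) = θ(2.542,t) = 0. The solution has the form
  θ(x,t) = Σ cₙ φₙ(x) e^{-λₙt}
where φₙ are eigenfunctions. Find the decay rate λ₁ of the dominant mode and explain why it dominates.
Eigenvalues: λₙ = 2.57n²π²/2.542² - 0.8.
First three modes:
  n=1: λ₁ = 2.57π²/2.542² - 0.8 ≈ 3.125
  n=2: λ₂ = 10.28π²/2.542² - 0.8 ≈ 14.902
  n=3: λ₃ = 23.13π²/2.542² - 0.8 ≈ 34.528
Since 2.57π²/2.542² ≈ 3.925 > 0.8, all λₙ > 0.
The n=1 mode decays slowest → dominates as t → ∞.
Asymptotic: θ ~ c₁ sin(πx/2.542) e^{-λ₁t} with decay rate λ₁ ≈ 3.125.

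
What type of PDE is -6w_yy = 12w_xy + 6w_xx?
Rewriting in standard form: -6w_xx - 12w_xy - 6w_yy = 0. With A = -6, B = -12, C = -6, the discriminant is 0. This is a parabolic PDE.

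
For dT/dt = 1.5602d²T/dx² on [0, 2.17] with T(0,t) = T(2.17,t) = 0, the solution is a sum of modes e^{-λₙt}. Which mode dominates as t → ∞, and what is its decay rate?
Eigenvalues: λₙ = 1.5602n²π²/2.17².
First three modes:
  n=1: λ₁ = 1.5602π²/2.17² ≈ 3.27
  n=2: λ₂ = 6.2408π²/2.17² ≈ 13.08 (4× faster decay)
  n=3: λ₃ = 14.0418π²/2.17² ≈ 29.431 (9× faster decay)
As t → ∞, higher modes decay exponentially faster. The n=1 mode dominates: T ~ c₁ sin(πx/2.17) e^{-λ₁t}.
Decay rate: λ₁ = 1.5602π²/2.17² ≈ 3.27.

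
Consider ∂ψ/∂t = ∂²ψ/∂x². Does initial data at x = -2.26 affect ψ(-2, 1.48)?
Yes, for any finite x. The heat equation has infinite propagation speed, so all initial data affects all points at any t > 0.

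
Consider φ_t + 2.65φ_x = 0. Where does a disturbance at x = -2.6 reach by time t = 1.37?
At x = 1.0305. The characteristic carries data from (-2.6, 0) to (1.0305, 1.37).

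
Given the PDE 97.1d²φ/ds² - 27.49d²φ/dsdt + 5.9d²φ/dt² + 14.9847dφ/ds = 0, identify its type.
The second-order coefficients are A = 97.1, B = -27.49, C = 5.9. Since B² - 4AC = -1535.8599 < 0, this is an elliptic PDE.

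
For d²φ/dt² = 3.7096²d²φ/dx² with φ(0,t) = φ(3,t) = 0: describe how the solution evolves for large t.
φ oscillates (no decay). Energy is conserved; the solution oscillates indefinitely as standing waves.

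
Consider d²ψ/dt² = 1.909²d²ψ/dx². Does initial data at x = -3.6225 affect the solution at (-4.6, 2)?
Yes. The domain of dependence is [-8.418, -0.782], and -3.6225 ∈ [-8.418, -0.782].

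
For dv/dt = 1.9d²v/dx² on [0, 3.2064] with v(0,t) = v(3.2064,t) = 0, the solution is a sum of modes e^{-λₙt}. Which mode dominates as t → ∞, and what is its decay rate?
Eigenvalues: λₙ = 1.9n²π²/3.2064².
First three modes:
  n=1: λ₁ = 1.9π²/3.2064² ≈ 1.824
  n=2: λ₂ = 7.6π²/3.2064² ≈ 7.296 (4× faster decay)
  n=3: λ₃ = 17.1π²/3.2064² ≈ 16.416 (9× faster decay)
As t → ∞, higher modes decay exponentially faster. The n=1 mode dominates: v ~ c₁ sin(πx/3.2064) e^{-λ₁t}.
Decay rate: λ₁ = 1.9π²/3.2064² ≈ 1.824.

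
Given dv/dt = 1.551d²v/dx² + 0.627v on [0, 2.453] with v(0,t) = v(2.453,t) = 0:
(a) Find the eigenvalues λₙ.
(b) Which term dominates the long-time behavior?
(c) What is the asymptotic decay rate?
Eigenvalues: λₙ = 1.551n²π²/2.453² - 0.627.
First three modes:
  n=1: λ₁ = 1.551π²/2.453² - 0.627 ≈ 1.917
  n=2: λ₂ = 6.204π²/2.453² - 0.627 ≈ 9.549
  n=3: λ₃ = 13.959π²/2.453² - 0.627 ≈ 22.269
Since 1.551π²/2.453² ≈ 2.544 > 0.627, all λₙ > 0.
The n=1 mode decays slowest → dominates as t → ∞.
Asymptotic: v ~ c₁ sin(πx/2.453) e^{-λ₁t} with decay rate λ₁ ≈ 1.917.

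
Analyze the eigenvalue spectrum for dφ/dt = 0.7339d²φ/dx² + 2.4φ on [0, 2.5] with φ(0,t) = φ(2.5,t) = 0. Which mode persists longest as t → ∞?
Eigenvalues: λₙ = 0.7339n²π²/2.5² - 2.4.
First three modes:
  n=1: λ₁ = 0.7339π²/2.5² - 2.4 ≈ -1.241
  n=2: λ₂ = 2.9356π²/2.5² - 2.4 ≈ 2.236
  n=3: λ₃ = 6.6051π²/2.5² - 2.4 ≈ 8.03
Since 0.7339π²/2.5² ≈ 1.159 < 2.4, λ₁ < 0.
The n=1 mode grows fastest (−λₙ is largest for n=1) → dominates.
Asymptotic: φ ~ c₁ sin(πx/2.5) e^{1.241t} (exponential growth at rate −λ₁ ≈ 1.241).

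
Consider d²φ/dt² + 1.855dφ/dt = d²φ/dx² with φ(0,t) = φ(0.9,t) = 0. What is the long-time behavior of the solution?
As t → ∞, φ → 0. Damping (γ=1.855) dissipates energy; oscillations decay exponentially.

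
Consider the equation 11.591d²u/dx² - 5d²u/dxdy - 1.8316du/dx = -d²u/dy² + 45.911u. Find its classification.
Rewriting in standard form: 11.591d²u/dx² - 5d²u/dxdy + d²u/dy² - 1.8316du/dx - 45.911u = 0. Elliptic. (A = 11.591, B = -5, C = 1 gives B² - 4AC = -21.364.)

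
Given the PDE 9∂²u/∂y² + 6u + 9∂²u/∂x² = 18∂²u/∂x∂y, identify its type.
Rewriting in standard form: 9∂²u/∂x² - 18∂²u/∂x∂y + 9∂²u/∂y² + 6u = 0. The second-order coefficients are A = 9, B = -18, C = 9. Since B² - 4AC = 0 = 0, this is a parabolic PDE.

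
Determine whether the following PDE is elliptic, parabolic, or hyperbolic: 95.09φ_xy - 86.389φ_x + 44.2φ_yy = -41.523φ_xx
Rewriting in standard form: 41.523φ_xx + 95.09φ_xy + 44.2φ_yy - 86.389φ_x = 0. Coefficients: A = 41.523, B = 95.09, C = 44.2. B² - 4AC = 1700.8417, which is positive, so the equation is hyperbolic.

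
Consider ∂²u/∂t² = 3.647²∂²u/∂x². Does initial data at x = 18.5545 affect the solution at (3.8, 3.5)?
No. The domain of dependence is [-8.9645, 16.5645], and 18.5545 is outside this interval.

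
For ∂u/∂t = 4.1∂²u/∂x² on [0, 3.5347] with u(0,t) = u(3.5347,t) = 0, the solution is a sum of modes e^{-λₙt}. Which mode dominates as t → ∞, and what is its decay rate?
Eigenvalues: λₙ = 4.1n²π²/3.5347².
First three modes:
  n=1: λ₁ = 4.1π²/3.5347² ≈ 3.239
  n=2: λ₂ = 16.4π²/3.5347² ≈ 12.955 (4× faster decay)
  n=3: λ₃ = 36.9π²/3.5347² ≈ 29.149 (9× faster decay)
As t → ∞, higher modes decay exponentially faster. The n=1 mode dominates: u ~ c₁ sin(πx/3.5347) e^{-λ₁t}.
Decay rate: λ₁ = 4.1π²/3.5347² ≈ 3.239.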